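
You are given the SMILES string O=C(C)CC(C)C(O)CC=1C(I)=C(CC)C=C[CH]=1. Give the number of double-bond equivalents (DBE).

5

Degree of unsaturation = (number of rings) + (number of π bonds).
Ring closures in the SMILES: 1.
π bonds: 4 double bonds (each 1 DoU) → 4 DoU from unsaturation.
Total DoU = 1 + 4 = 5.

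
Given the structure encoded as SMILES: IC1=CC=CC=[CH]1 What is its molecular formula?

C6H5I

Walk through each heavy atom and fill implicit hydrogens from standard valence (C 4, N 3, O 2, S 2, halogen 1):
  atom 1: I (halogen, monovalent) → 0 H
  atom 2: C, bond orders sum to 4 (valence 4) → 0 H
  atom 3: C, bond orders sum to 3 (valence 4) → 1 H
  atom 4: C, bond orders sum to 3 (valence 4) → 1 H
  atom 5: C, bond orders sum to 3 (valence 4) → 1 H
  atom 6: C, bond orders sum to 3 (valence 4) → 1 H
  atom 7: C with explicit H count 1
Totals → C:6, H:5, I:1.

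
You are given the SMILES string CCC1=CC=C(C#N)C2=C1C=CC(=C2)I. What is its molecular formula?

C13H10IN

Walk through each heavy atom and fill implicit hydrogens from standard valence (C 4, N 3, O 2, S 2, halogen 1):
  atom 1: C, bond orders sum to 1 (valence 4) → 3 H
  atom 2: C, bond orders sum to 2 (valence 4) → 2 H
  atom 3: C, bond orders sum to 4 (valence 4) → 0 H
  atom 4: C, bond orders sum to 3 (valence 4) → 1 H
  atom 5: C, bond orders sum to 3 (valence 4) → 1 H
  atom 6: C, bond orders sum to 4 (valence 4) → 0 H
  atom 7: C, bond orders sum to 4 (valence 4) → 0 H
  atom 8: N, bond orders sum to 3 (valence 3) → 0 H
  atom 9: C, bond orders sum to 4 (valence 4) → 0 H
  atom 10: C, bond orders sum to 4 (valence 4) → 0 H
  atom 11: C, bond orders sum to 3 (valence 4) → 1 H
  atom 12: C, bond orders sum to 3 (valence 4) → 1 H
  atom 13: C, bond orders sum to 4 (valence 4) → 0 H
  atom 14: C, bond orders sum to 3 (valence 4) → 1 H
  atom 15: I (halogen, monovalent) → 0 H
Totals → C:13, H:10, I:1, N:1.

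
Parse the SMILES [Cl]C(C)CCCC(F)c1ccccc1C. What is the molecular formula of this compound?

Walk through each heavy atom and fill implicit hydrogens from standard valence (C 4, N 3, O 2, S 2, halogen 1); for lowercase aromatic atoms, an aromatic c carries 1 H when it has two neighbours and 0 H with three, and aromatic n carries 0 H:
  atom 1: Cl with explicit H count 0
  atom 2: C, bond orders sum to 3 (valence 4) → 1 H
  atom 3: C, bond orders sum to 1 (valence 4) → 3 H
  atom 4: C, bond orders sum to 2 (valence 4) → 2 H
  atom 5: C, bond orders sum to 2 (valence 4) → 2 H
  atom 6: C, bond orders sum to 2 (valence 4) → 2 H
  atom 7: C, bond orders sum to 3 (valence 4) → 1 H
  atom 8: F (halogen, monovalent) → 0 H
  atom 9: aromatic c, 3 neighbours → 0 H
  atom 10: aromatic c, 2 neighbours → 1 H
  atom 11: aromatic c, 2 neighbours → 1 H
  atom 12: aromatic c, 2 neighbours → 1 H
  atom 13: aromatic c, 2 neighbours → 1 H
  atom 14: aromatic c, 3 neighbours → 0 H
  atom 15: C, bond orders sum to 1 (valence 4) → 3 H
Totals → C:13, H:18, Cl:1, F:1.

C13H18ClF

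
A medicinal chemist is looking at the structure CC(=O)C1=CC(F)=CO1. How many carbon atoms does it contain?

Count every carbon token in the SMILES (each C, including those in ring-closure positions and inside branches).
Carbon count: 6.

6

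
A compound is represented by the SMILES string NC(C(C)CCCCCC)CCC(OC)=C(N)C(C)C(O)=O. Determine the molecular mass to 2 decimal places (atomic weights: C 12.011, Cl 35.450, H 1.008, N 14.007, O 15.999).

314.47 g/mol

First, the molecular formula is C17H34N2O3 (counting implicit H from valence).
  C: 17 × 12.011 = 204.187
  H: 34 × 1.008 = 34.272
  N: 2 × 14.007 = 28.014
  O: 3 × 15.999 = 47.997
Sum: 17×12.011 + 34×1.008 + 2×14.007 + 3×15.999 = 314.470 → 314.47 g/mol.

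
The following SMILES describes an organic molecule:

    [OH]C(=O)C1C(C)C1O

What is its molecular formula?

C5H8O3

Walk through each heavy atom and fill implicit hydrogens from standard valence (C 4, N 3, O 2, S 2, halogen 1):
  atom 1: O with explicit H count 1
  atom 2: C, bond orders sum to 4 (valence 4) → 0 H
  atom 3: O, bond orders sum to 2 (valence 2) → 0 H
  atom 4: C, bond orders sum to 3 (valence 4) → 1 H
  atom 5: C, bond orders sum to 3 (valence 4) → 1 H
  atom 6: C, bond orders sum to 1 (valence 4) → 3 H
  atom 7: C, bond orders sum to 3 (valence 4) → 1 H
  atom 8: O, bond orders sum to 1 (valence 2) → 1 H
Totals → C:5, H:8, O:3.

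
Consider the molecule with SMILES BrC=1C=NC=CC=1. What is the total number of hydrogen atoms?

4

Walk through each heavy atom and fill implicit hydrogens from standard valence (C 4, N 3, O 2, S 2, halogen 1):
  atom 1: Br (halogen, monovalent) → 0 H
  atom 2: C, bond orders sum to 4 (valence 4) → 0 H
  atom 3: C, bond orders sum to 3 (valence 4) → 1 H
  atom 4: N, bond orders sum to 3 (valence 3) → 0 H
  atom 5: C, bond orders sum to 3 (valence 4) → 1 H
  atom 6: C, bond orders sum to 3 (valence 4) → 1 H
  atom 7: C, bond orders sum to 3 (valence 4) → 1 H
Total hydrogens: 4.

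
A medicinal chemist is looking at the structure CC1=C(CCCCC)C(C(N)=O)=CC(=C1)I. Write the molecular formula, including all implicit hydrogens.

C13H18INO

Walk through each heavy atom and fill implicit hydrogens from standard valence (C 4, N 3, O 2, S 2, halogen 1):
  atom 1: C, bond orders sum to 1 (valence 4) → 3 H
  atom 2: C, bond orders sum to 4 (valence 4) → 0 H
  atom 3: C, bond orders sum to 4 (valence 4) → 0 H
  atom 4: C, bond orders sum to 2 (valence 4) → 2 H
  atom 5: C, bond orders sum to 2 (valence 4) → 2 H
  atom 6: C, bond orders sum to 2 (valence 4) → 2 H
  atom 7: C, bond orders sum to 2 (valence 4) → 2 H
  atom 8: C, bond orders sum to 1 (valence 4) → 3 H
  atom 9: C, bond orders sum to 4 (valence 4) → 0 H
  atom 10: C, bond orders sum to 4 (valence 4) → 0 H
  atom 11: N, bond orders sum to 1 (valence 3) → 2 H
  atom 12: O, bond orders sum to 2 (valence 2) → 0 H
  atom 13: C, bond orders sum to 3 (valence 4) → 1 H
  atom 14: C, bond orders sum to 4 (valence 4) → 0 H
  atom 15: C, bond orders sum to 3 (valence 4) → 1 H
  atom 16: I (halogen, monovalent) → 0 H
Totals → C:13, H:18, I:1, N:1, O:1.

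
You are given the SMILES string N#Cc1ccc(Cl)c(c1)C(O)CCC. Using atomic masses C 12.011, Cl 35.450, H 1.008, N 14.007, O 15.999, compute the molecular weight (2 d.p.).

209.67 g/mol

First, the molecular formula is C11H12ClNO (counting implicit H from valence).
  C: 11 × 12.011 = 132.121
  Cl: 1 × 35.450 = 35.450
  H: 12 × 1.008 = 12.096
  N: 1 × 14.007 = 14.007
  O: 1 × 15.999 = 15.999
Sum: 11×12.011 + 1×35.450 + 12×1.008 + 1×14.007 + 1×15.999 = 209.673 → 209.67 g/mol.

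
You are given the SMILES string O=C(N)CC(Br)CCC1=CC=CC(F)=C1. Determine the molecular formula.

C11H13BrFNO

Walk through each heavy atom and fill implicit hydrogens from standard valence (C 4, N 3, O 2, S 2, halogen 1):
  atom 1: O, bond orders sum to 2 (valence 2) → 0 H
  atom 2: C, bond orders sum to 4 (valence 4) → 0 H
  atom 3: N, bond orders sum to 1 (valence 3) → 2 H
  atom 4: C, bond orders sum to 2 (valence 4) → 2 H
  atom 5: C, bond orders sum to 3 (valence 4) → 1 H
  atom 6: Br (halogen, monovalent) → 0 H
  atom 7: C, bond orders sum to 2 (valence 4) → 2 H
  atom 8: C, bond orders sum to 2 (valence 4) → 2 H
  atom 9: C, bond orders sum to 4 (valence 4) → 0 H
  atom 10: C, bond orders sum to 3 (valence 4) → 1 H
  atom 11: C, bond orders sum to 3 (valence 4) → 1 H
  atom 12: C, bond orders sum to 3 (valence 4) → 1 H
  atom 13: C, bond orders sum to 4 (valence 4) → 0 H
  atom 14: F (halogen, monovalent) → 0 H
  atom 15: C, bond orders sum to 3 (valence 4) → 1 H
Totals → C:11, H:13, Br:1, F:1, N:1, O:1.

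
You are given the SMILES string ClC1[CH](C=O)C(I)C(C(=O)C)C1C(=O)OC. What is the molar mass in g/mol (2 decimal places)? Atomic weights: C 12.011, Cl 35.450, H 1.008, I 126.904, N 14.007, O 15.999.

First, the molecular formula is C10H12ClIO4 (counting implicit H from valence).
  C: 10 × 12.011 = 120.110
  Cl: 1 × 35.450 = 35.450
  H: 12 × 1.008 = 12.096
  I: 1 × 126.904 = 126.904
  O: 4 × 15.999 = 63.996
Sum: 10×12.011 + 1×35.450 + 12×1.008 + 1×126.904 + 4×15.999 = 358.556 → 358.56 g/mol.

358.56 g/mol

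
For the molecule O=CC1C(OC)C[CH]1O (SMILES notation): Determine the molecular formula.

Walk through each heavy atom and fill implicit hydrogens from standard valence (C 4, N 3, O 2, S 2, halogen 1):
  atom 1: O, bond orders sum to 2 (valence 2) → 0 H
  atom 2: C, bond orders sum to 3 (valence 4) → 1 H
  atom 3: C, bond orders sum to 3 (valence 4) → 1 H
  atom 4: C, bond orders sum to 3 (valence 4) → 1 H
  atom 5: O, bond orders sum to 2 (valence 2) → 0 H
  atom 6: C, bond orders sum to 1 (valence 4) → 3 H
  atom 7: C, bond orders sum to 2 (valence 4) → 2 H
  atom 8: C with explicit H count 1
  atom 9: O, bond orders sum to 1 (valence 2) → 1 H
Totals → C:6, H:10, O:3.

C6H10O3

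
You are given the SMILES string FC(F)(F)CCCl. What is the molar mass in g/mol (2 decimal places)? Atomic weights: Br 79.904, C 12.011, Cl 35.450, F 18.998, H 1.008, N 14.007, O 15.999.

132.51 g/mol

First, the molecular formula is C3H4ClF3 (counting implicit H from valence).
  C: 3 × 12.011 = 36.033
  Cl: 1 × 35.450 = 35.450
  F: 3 × 18.998 = 56.994
  H: 4 × 1.008 = 4.032
Sum: 3×12.011 + 1×35.450 + 3×18.998 + 4×1.008 = 132.509 → 132.51 g/mol.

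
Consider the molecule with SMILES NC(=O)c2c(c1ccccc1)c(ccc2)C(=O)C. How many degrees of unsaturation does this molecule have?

10

Molecular formula: C15H13NO2.
DoU = (2C + 2 + N − H − X) / 2, where X is the halogen count and O/S are ignored.
    = (2·15 + 2 + 1 − 13 − 0) / 2 = 20 / 2 = 10.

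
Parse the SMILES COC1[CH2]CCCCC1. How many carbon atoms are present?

Count every carbon token in the SMILES (each C, including those in ring-closure positions and inside branches).
Carbon count: 8.

8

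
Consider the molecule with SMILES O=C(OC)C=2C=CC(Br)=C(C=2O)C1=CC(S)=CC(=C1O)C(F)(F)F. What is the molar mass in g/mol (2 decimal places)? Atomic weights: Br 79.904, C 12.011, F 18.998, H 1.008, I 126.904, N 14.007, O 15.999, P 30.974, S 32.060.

First, the molecular formula is C15H10BrF3O4S (counting implicit H from valence).
  Br: 1 × 79.904 = 79.904
  C: 15 × 12.011 = 180.165
  F: 3 × 18.998 = 56.994
  H: 10 × 1.008 = 10.080
  O: 4 × 15.999 = 63.996
  S: 1 × 32.060 = 32.060
Sum: 1×79.904 + 15×12.011 + 3×18.998 + 10×1.008 + 4×15.999 + 1×32.060 = 423.199 → 423.20 g/mol.

423.20 g/mol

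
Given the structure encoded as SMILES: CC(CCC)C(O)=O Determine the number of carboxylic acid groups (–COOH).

1

The carboxylic acid motif appears at heavy-atom position 6 in the SMILES.
Carboxylic acid count: 1.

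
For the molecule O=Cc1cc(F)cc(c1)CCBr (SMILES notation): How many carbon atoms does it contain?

9

Count every carbon token in the SMILES (each C, including those in ring-closure positions and inside branches).
Carbon count: 9.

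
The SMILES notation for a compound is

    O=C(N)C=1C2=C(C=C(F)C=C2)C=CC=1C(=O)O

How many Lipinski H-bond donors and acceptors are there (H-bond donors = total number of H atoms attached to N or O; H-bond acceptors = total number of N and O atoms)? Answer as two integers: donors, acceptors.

Donors: find every N or O and count the H atoms it carries.
  atom 1 (O): bond orders sum to 2 → 0 H
  atom 3 (N): bond orders sum to 1 → 2 H
  atom 16 (O): bond orders sum to 2 → 0 H
  atom 17 (O): bond orders sum to 1 → 1 H
Lipinski HBD = 3.
Acceptors: N atoms = 1, O atoms = 3 → HBA = 4.

3, 4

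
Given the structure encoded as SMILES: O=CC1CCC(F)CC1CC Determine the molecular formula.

C9H15FO

Walk through each heavy atom and fill implicit hydrogens from standard valence (C 4, N 3, O 2, S 2, halogen 1):
  atom 1: O, bond orders sum to 2 (valence 2) → 0 H
  atom 2: C, bond orders sum to 3 (valence 4) → 1 H
  atom 3: C, bond orders sum to 3 (valence 4) → 1 H
  atom 4: C, bond orders sum to 2 (valence 4) → 2 H
  atom 5: C, bond orders sum to 2 (valence 4) → 2 H
  atom 6: C, bond orders sum to 3 (valence 4) → 1 H
  atom 7: F (halogen, monovalent) → 0 H
  atom 8: C, bond orders sum to 2 (valence 4) → 2 H
  atom 9: C, bond orders sum to 3 (valence 4) → 1 H
  atom 10: C, bond orders sum to 2 (valence 4) → 2 H
  atom 11: C, bond orders sum to 1 (valence 4) → 3 H
Totals → C:9, H:15, F:1, O:1.
In Hill order: C9H15FO.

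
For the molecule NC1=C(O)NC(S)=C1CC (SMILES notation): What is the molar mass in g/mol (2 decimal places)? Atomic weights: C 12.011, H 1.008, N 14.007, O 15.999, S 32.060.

158.22 g/mol

First, the molecular formula is C6H10N2OS (counting implicit H from valence).
  C: 6 × 12.011 = 72.066
  H: 10 × 1.008 = 10.080
  N: 2 × 14.007 = 28.014
  O: 1 × 15.999 = 15.999
  S: 1 × 32.060 = 32.060
Sum: 6×12.011 + 10×1.008 + 2×14.007 + 1×15.999 + 1×32.060 = 158.219 → 158.22 g/mol.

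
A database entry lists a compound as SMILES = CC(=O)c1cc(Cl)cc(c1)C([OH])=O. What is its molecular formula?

C9H7ClO3

Walk through each heavy atom and fill implicit hydrogens from standard valence (C 4, N 3, O 2, S 2, halogen 1); for lowercase aromatic atoms, an aromatic c carries 1 H when it has two neighbours and 0 H with three, and aromatic n carries 0 H:
  atom 1: C, bond orders sum to 1 (valence 4) → 3 H
  atom 2: C, bond orders sum to 4 (valence 4) → 0 H
  atom 3: O, bond orders sum to 2 (valence 2) → 0 H
  atom 4: aromatic c, 3 neighbours → 0 H
  atom 5: aromatic c, 2 neighbours → 1 H
  atom 6: aromatic c, 3 neighbours → 0 H
  atom 7: Cl (halogen, monovalent) → 0 H
  atom 8: aromatic c, 2 neighbours → 1 H
  atom 9: aromatic c, 3 neighbours → 0 H
  atom 10: aromatic c, 2 neighbours → 1 H
  atom 11: C, bond orders sum to 4 (valence 4) → 0 H
  atom 12: O with explicit H count 1
  atom 13: O, bond orders sum to 2 (valence 2) → 0 H
Totals → C:9, H:7, Cl:1, O:3.
In Hill order: C9H7ClO3.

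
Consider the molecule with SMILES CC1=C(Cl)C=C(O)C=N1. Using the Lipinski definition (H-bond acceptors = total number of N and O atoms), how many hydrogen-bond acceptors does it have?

N atoms: 1; O atoms: 1.
Lipinski HBA = 1 + 1 = 2.

2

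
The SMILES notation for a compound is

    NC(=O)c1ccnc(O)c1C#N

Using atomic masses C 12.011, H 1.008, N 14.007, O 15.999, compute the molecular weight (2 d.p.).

163.14 g/mol

First, the molecular formula is C7H5N3O2 (counting implicit H from valence).
  C: 7 × 12.011 = 84.077
  H: 5 × 1.008 = 5.040
  N: 3 × 14.007 = 42.021
  O: 2 × 15.999 = 31.998
Sum: 7×12.011 + 5×1.008 + 3×14.007 + 2×15.999 = 163.136 → 163.14 g/mol.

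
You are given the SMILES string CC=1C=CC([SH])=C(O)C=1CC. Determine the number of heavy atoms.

Every atom symbol written in the SMILES (organic subset) is one heavy atom; implicit H are not written.
Heavy atoms by element → C:9, O:1, S:1.
Total: 11.

11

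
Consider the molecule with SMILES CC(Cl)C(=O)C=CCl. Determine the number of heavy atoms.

8

Every atom symbol written in the SMILES (organic subset) is one heavy atom; implicit H are not written.
Heavy atoms by element → C:5, Cl:2, O:1.
Total: 8.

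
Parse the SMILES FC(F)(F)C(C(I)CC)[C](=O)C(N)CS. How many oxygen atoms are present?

1

Scan the SMILES for O atoms (remember two-letter symbols like Cl and Br are single atoms).
Oxygen count: 1.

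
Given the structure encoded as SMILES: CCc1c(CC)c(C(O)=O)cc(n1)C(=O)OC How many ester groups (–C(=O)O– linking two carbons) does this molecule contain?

The ester motif appears at heavy-atom position 14 in the SMILES.
Other groups present: 1 carboxylic acid.
Ester count: 1.

1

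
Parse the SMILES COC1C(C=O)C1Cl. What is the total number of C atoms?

Count every carbon token in the SMILES (each C, including those in ring-closure positions and inside branches).
Carbon count: 5.

5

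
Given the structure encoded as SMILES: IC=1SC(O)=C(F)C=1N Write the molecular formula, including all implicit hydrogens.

C4H3FINOS

Walk through each heavy atom and fill implicit hydrogens from standard valence (C 4, N 3, O 2, S 2, halogen 1):
  atom 1: I (halogen, monovalent) → 0 H
  atom 2: C, bond orders sum to 4 (valence 4) → 0 H
  atom 3: S, bond orders sum to 2 (valence 2) → 0 H
  atom 4: C, bond orders sum to 4 (valence 4) → 0 H
  atom 5: O, bond orders sum to 1 (valence 2) → 1 H
  atom 6: C, bond orders sum to 4 (valence 4) → 0 H
  atom 7: F (halogen, monovalent) → 0 H
  atom 8: C, bond orders sum to 4 (valence 4) → 0 H
  atom 9: N, bond orders sum to 1 (valence 3) → 2 H
Totals → C:4, H:3, F:1, I:1, N:1, O:1, S:1.
In Hill order: C4H3FINOS.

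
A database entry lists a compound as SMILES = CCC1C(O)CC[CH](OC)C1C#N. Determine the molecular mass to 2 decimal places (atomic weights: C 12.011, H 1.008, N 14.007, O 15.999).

First, the molecular formula is C10H17NO2 (counting implicit H from valence).
  C: 10 × 12.011 = 120.110
  H: 17 × 1.008 = 17.136
  N: 1 × 14.007 = 14.007
  O: 2 × 15.999 = 31.998
Sum: 10×12.011 + 17×1.008 + 1×14.007 + 2×15.999 = 183.251 → 183.25 g/mol.

183.25 g/mol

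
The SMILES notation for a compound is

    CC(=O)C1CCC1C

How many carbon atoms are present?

7

Count every carbon token in the SMILES (each C, including those in ring-closure positions and inside branches).
Carbon count: 7.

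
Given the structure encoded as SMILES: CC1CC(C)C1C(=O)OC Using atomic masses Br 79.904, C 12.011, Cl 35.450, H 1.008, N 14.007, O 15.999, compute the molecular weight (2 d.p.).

142.20 g/mol

First, the molecular formula is C8H14O2 (counting implicit H from valence).
  C: 8 × 12.011 = 96.088
  H: 14 × 1.008 = 14.112
  O: 2 × 15.999 = 31.998
Sum: 8×12.011 + 14×1.008 + 2×15.999 = 142.198 → 142.20 g/mol.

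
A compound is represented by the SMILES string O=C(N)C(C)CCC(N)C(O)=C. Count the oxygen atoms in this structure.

Scan the SMILES for O atoms (remember two-letter symbols like Cl and Br are single atoms).
Oxygen count: 2.

2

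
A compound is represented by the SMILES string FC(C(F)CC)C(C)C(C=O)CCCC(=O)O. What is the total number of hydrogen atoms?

Walk through each heavy atom and fill implicit hydrogens from standard valence (C 4, N 3, O 2, S 2, halogen 1):
  atom 1: F (halogen, monovalent) → 0 H
  atom 2: C, bond orders sum to 3 (valence 4) → 1 H
  atom 3: C, bond orders sum to 3 (valence 4) → 1 H
  atom 4: F (halogen, monovalent) → 0 H
  atom 5: C, bond orders sum to 2 (valence 4) → 2 H
  atom 6: C, bond orders sum to 1 (valence 4) → 3 H
  atom 7: C, bond orders sum to 3 (valence 4) → 1 H
  atom 8: C, bond orders sum to 1 (valence 4) → 3 H
  atom 9: C, bond orders sum to 3 (valence 4) → 1 H
  atom 10: C, bond orders sum to 3 (valence 4) → 1 H
  atom 11: O, bond orders sum to 2 (valence 2) → 0 H
  atom 12: C, bond orders sum to 2 (valence 4) → 2 H
  atom 13: C, bond orders sum to 2 (valence 4) → 2 H
  atom 14: C, bond orders sum to 2 (valence 4) → 2 H
  atom 15: C, bond orders sum to 4 (valence 4) → 0 H
  atom 16: O, bond orders sum to 2 (valence 2) → 0 H
  atom 17: O, bond orders sum to 1 (valence 2) → 1 H
Total hydrogens: 20.

20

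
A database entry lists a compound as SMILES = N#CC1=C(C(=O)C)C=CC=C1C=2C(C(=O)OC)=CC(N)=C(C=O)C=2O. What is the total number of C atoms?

18

Count every carbon token in the SMILES (each C, including those in ring-closure positions and inside branches).
Carbon count: 18.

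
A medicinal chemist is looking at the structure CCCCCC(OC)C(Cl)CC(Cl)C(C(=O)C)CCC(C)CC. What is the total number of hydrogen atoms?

36

Walk through each heavy atom and fill implicit hydrogens from standard valence (C 4, N 3, O 2, S 2, halogen 1):
  atom 1: C, bond orders sum to 1 (valence 4) → 3 H
  atom 2: C, bond orders sum to 2 (valence 4) → 2 H
  atom 3: C, bond orders sum to 2 (valence 4) → 2 H
  atom 4: C, bond orders sum to 2 (valence 4) → 2 H
  atom 5: C, bond orders sum to 2 (valence 4) → 2 H
  atom 6: C, bond orders sum to 3 (valence 4) → 1 H
  atom 7: O, bond orders sum to 2 (valence 2) → 0 H
  atom 8: C, bond orders sum to 1 (valence 4) → 3 H
  atom 9: C, bond orders sum to 3 (valence 4) → 1 H
  atom 10: Cl (halogen, monovalent) → 0 H
  atom 11: C, bond orders sum to 2 (valence 4) → 2 H
  atom 12: C, bond orders sum to 3 (valence 4) → 1 H
  atom 13: Cl (halogen, monovalent) → 0 H
  atom 14: C, bond orders sum to 3 (valence 4) → 1 H
  atom 15: C, bond orders sum to 4 (valence 4) → 0 H
  atom 16: O, bond orders sum to 2 (valence 2) → 0 H
  atom 17: C, bond orders sum to 1 (valence 4) → 3 H
  atom 18: C, bond orders sum to 2 (valence 4) → 2 H
  atom 19: C, bond orders sum to 2 (valence 4) → 2 H
  atom 20: C, bond orders sum to 3 (valence 4) → 1 H
  atom 21: C, bond orders sum to 1 (valence 4) → 3 H
  atom 22: C, bond orders sum to 2 (valence 4) → 2 H
  atom 23: C, bond orders sum to 1 (valence 4) → 3 H
Total hydrogens: 36.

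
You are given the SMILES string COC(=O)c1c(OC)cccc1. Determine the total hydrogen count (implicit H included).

10

Walk through each heavy atom and fill implicit hydrogens from standard valence (C 4, N 3, O 2, S 2, halogen 1); for lowercase aromatic atoms, an aromatic c carries 1 H when it has two neighbours and 0 H with three, and aromatic n carries 0 H:
  atom 1: C, bond orders sum to 1 (valence 4) → 3 H
  atom 2: O, bond orders sum to 2 (valence 2) → 0 H
  atom 3: C, bond orders sum to 4 (valence 4) → 0 H
  atom 4: O, bond orders sum to 2 (valence 2) → 0 H
  atom 5: aromatic c, 3 neighbours → 0 H
  atom 6: aromatic c, 3 neighbours → 0 H
  atom 7: O, bond orders sum to 2 (valence 2) → 0 H
  atom 8: C, bond orders sum to 1 (valence 4) → 3 H
  atom 9: aromatic c, 2 neighbours → 1 H
  atom 10: aromatic c, 2 neighbours → 1 H
  atom 11: aromatic c, 2 neighbours → 1 H
  atom 12: aromatic c, 2 neighbours → 1 H
Total hydrogens: 10.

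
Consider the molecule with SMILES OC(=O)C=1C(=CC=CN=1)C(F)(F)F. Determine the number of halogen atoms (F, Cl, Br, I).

3

Halogen atoms appear at heavy-atom positions 11, 12, 13 (3×F).
Other groups present: 1 carboxylic acid.
Halogen count: 3.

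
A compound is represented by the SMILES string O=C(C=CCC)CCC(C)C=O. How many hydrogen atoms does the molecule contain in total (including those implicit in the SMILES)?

16

Walk through each heavy atom and fill implicit hydrogens from standard valence (C 4, N 3, O 2, S 2, halogen 1):
  atom 1: O, bond orders sum to 2 (valence 2) → 0 H
  atom 2: C, bond orders sum to 4 (valence 4) → 0 H
  atom 3: C, bond orders sum to 3 (valence 4) → 1 H
  atom 4: C, bond orders sum to 3 (valence 4) → 1 H
  atom 5: C, bond orders sum to 2 (valence 4) → 2 H
  atom 6: C, bond orders sum to 1 (valence 4) → 3 H
  atom 7: C, bond orders sum to 2 (valence 4) → 2 H
  atom 8: C, bond orders sum to 2 (valence 4) → 2 H
  atom 9: C, bond orders sum to 3 (valence 4) → 1 H
  atom 10: C, bond orders sum to 1 (valence 4) → 3 H
  atom 11: C, bond orders sum to 3 (valence 4) → 1 H
  atom 12: O, bond orders sum to 2 (valence 2) → 0 H
Total hydrogens: 16.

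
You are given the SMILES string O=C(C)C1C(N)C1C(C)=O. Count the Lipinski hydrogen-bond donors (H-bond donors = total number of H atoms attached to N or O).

Donors: find every N or O and count the H atoms it carries.
  atom 1 (O): bond orders sum to 2 → 0 H
  atom 6 (N): bond orders sum to 1 → 2 H
  atom 10 (O): bond orders sum to 2 → 0 H
Lipinski HBD = 2.

2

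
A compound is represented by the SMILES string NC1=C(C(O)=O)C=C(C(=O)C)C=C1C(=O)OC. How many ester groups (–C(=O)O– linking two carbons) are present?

The ester motif appears at heavy-atom position 14 in the SMILES.
Other groups present: 1 carboxylic acid, 1 ketone, 1 primary amine.
Ester count: 1.

1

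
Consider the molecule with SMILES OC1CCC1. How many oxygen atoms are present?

1

Scan the SMILES for O atoms (remember two-letter symbols like Cl and Br are single atoms).
Oxygen count: 1.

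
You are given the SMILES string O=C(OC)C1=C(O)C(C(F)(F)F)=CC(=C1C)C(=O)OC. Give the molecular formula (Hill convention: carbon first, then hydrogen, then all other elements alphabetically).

C12H11F3O5

Walk through each heavy atom and fill implicit hydrogens from standard valence (C 4, N 3, O 2, S 2, halogen 1):
  atom 1: O, bond orders sum to 2 (valence 2) → 0 H
  atom 2: C, bond orders sum to 4 (valence 4) → 0 H
  atom 3: O, bond orders sum to 2 (valence 2) → 0 H
  atom 4: C, bond orders sum to 1 (valence 4) → 3 H
  atom 5: C, bond orders sum to 4 (valence 4) → 0 H
  atom 6: C, bond orders sum to 4 (valence 4) → 0 H
  atom 7: O, bond orders sum to 1 (valence 2) → 1 H
  atom 8: C, bond orders sum to 4 (valence 4) → 0 H
  atom 9: C, bond orders sum to 4 (valence 4) → 0 H
  atom 10: F (halogen, monovalent) → 0 H
  atom 11: F (halogen, monovalent) → 0 H
  atom 12: F (halogen, monovalent) → 0 H
  atom 13: C, bond orders sum to 3 (valence 4) → 1 H
  atom 14: C, bond orders sum to 4 (valence 4) → 0 H
  atom 15: C, bond orders sum to 4 (valence 4) → 0 H
  atom 16: C, bond orders sum to 1 (valence 4) → 3 H
  atom 17: C, bond orders sum to 4 (valence 4) → 0 H
  atom 18: O, bond orders sum to 2 (valence 2) → 0 H
  atom 19: O, bond orders sum to 2 (valence 2) → 0 H
  atom 20: C, bond orders sum to 1 (valence 4) → 3 H
Totals → C:12, H:11, F:3, O:5.
In Hill order: C12H11F3O5.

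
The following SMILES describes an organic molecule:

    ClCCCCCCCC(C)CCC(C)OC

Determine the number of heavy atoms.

Every atom symbol written in the SMILES (organic subset) is one heavy atom; implicit H are not written.
Heavy atoms by element → C:14, Cl:1, O:1.
Total: 16.

16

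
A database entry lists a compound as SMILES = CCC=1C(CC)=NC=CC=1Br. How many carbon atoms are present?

9

Count every carbon token in the SMILES (each C, including those in ring-closure positions and inside branches).
Carbon count: 9.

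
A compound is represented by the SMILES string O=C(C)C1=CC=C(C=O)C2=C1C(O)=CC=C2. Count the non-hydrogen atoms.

Every atom symbol written in the SMILES (organic subset) is one heavy atom; implicit H are not written.
Heavy atoms by element → C:13, O:3.
Total: 16.

16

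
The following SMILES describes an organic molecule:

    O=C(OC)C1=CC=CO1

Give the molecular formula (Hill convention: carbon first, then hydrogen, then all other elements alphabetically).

Walk through each heavy atom and fill implicit hydrogens from standard valence (C 4, N 3, O 2, S 2, halogen 1):
  atom 1: O, bond orders sum to 2 (valence 2) → 0 H
  atom 2: C, bond orders sum to 4 (valence 4) → 0 H
  atom 3: O, bond orders sum to 2 (valence 2) → 0 H
  atom 4: C, bond orders sum to 1 (valence 4) → 3 H
  atom 5: C, bond orders sum to 4 (valence 4) → 0 H
  atom 6: C, bond orders sum to 3 (valence 4) → 1 H
  atom 7: C, bond orders sum to 3 (valence 4) → 1 H
  atom 8: C, bond orders sum to 3 (valence 4) → 1 H
  atom 9: O, bond orders sum to 2 (valence 2) → 0 H
Totals → C:6, H:6, O:3.
In Hill order: C6H6O3.

C6H6O3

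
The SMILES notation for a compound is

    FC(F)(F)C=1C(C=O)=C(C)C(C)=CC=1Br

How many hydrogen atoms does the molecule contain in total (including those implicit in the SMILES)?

8

Walk through each heavy atom and fill implicit hydrogens from standard valence (C 4, N 3, O 2, S 2, halogen 1):
  atom 1: F (halogen, monovalent) → 0 H
  atom 2: C, bond orders sum to 4 (valence 4) → 0 H
  atom 3: F (halogen, monovalent) → 0 H
  atom 4: F (halogen, monovalent) → 0 H
  atom 5: C, bond orders sum to 4 (valence 4) → 0 H
  atom 6: C, bond orders sum to 4 (valence 4) → 0 H
  atom 7: C, bond orders sum to 3 (valence 4) → 1 H
  atom 8: O, bond orders sum to 2 (valence 2) → 0 H
  atom 9: C, bond orders sum to 4 (valence 4) → 0 H
  atom 10: C, bond orders sum to 1 (valence 4) → 3 H
  atom 11: C, bond orders sum to 4 (valence 4) → 0 H
  atom 12: C, bond orders sum to 1 (valence 4) → 3 H
  atom 13: C, bond orders sum to 3 (valence 4) → 1 H
  atom 14: C, bond orders sum to 4 (valence 4) → 0 H
  atom 15: Br (halogen, monovalent) → 0 H
Total hydrogens: 8.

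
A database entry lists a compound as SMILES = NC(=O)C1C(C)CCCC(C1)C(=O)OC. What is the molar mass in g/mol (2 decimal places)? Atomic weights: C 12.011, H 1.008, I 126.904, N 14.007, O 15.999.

213.28 g/mol

First, the molecular formula is C11H19NO3 (counting implicit H from valence).
  C: 11 × 12.011 = 132.121
  H: 19 × 1.008 = 19.152
  N: 1 × 14.007 = 14.007
  O: 3 × 15.999 = 47.997
Sum: 11×12.011 + 19×1.008 + 1×14.007 + 3×15.999 = 213.277 → 213.28 g/mol.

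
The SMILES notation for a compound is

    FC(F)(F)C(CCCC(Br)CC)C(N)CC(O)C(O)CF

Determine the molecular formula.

C13H24BrF4NO2

Walk through each heavy atom and fill implicit hydrogens from standard valence (C 4, N 3, O 2, S 2, halogen 1):
  atom 1: F (halogen, monovalent) → 0 H
  atom 2: C, bond orders sum to 4 (valence 4) → 0 H
  atom 3: F (halogen, monovalent) → 0 H
  atom 4: F (halogen, monovalent) → 0 H
  atom 5: C, bond orders sum to 3 (valence 4) → 1 H
  atom 6: C, bond orders sum to 2 (valence 4) → 2 H
  atom 7: C, bond orders sum to 2 (valence 4) → 2 H
  atom 8: C, bond orders sum to 2 (valence 4) → 2 H
  atom 9: C, bond orders sum to 3 (valence 4) → 1 H
  atom 10: Br (halogen, monovalent) → 0 H
  atom 11: C, bond orders sum to 2 (valence 4) → 2 H
  atom 12: C, bond orders sum to 1 (valence 4) → 3 H
  atom 13: C, bond orders sum to 3 (valence 4) → 1 H
  atom 14: N, bond orders sum to 1 (valence 3) → 2 H
  atom 15: C, bond orders sum to 2 (valence 4) → 2 H
  atom 16: C, bond orders sum to 3 (valence 4) → 1 H
  atom 17: O, bond orders sum to 1 (valence 2) → 1 H
  atom 18: C, bond orders sum to 3 (valence 4) → 1 H
  atom 19: O, bond orders sum to 1 (valence 2) → 1 H
  atom 20: C, bond orders sum to 2 (valence 4) → 2 H
  atom 21: F (halogen, monovalent) → 0 H
Totals → C:13, H:24, Br:1, F:4, N:1, O:2.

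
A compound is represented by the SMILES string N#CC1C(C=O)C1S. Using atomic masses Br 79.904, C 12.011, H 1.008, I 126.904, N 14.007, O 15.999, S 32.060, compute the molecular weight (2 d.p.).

First, the molecular formula is C5H5NOS (counting implicit H from valence).
  C: 5 × 12.011 = 60.055
  H: 5 × 1.008 = 5.040
  N: 1 × 14.007 = 14.007
  O: 1 × 15.999 = 15.999
  S: 1 × 32.060 = 32.060
Sum: 5×12.011 + 5×1.008 + 1×14.007 + 1×15.999 + 1×32.060 = 127.161 → 127.16 g/mol.

127.16 g/mol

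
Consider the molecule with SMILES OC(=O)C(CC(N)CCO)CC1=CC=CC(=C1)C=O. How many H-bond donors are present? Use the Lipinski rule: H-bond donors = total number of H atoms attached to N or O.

4

Donors: find every N or O and count the H atoms it carries.
  atom 1 (O): bond orders sum to 1 → 1 H
  atom 3 (O): bond orders sum to 2 → 0 H
  atom 7 (N): bond orders sum to 1 → 2 H
  atom 10 (O): bond orders sum to 1 → 1 H
  atom 19 (O): bond orders sum to 2 → 0 H
Lipinski HBD = 4.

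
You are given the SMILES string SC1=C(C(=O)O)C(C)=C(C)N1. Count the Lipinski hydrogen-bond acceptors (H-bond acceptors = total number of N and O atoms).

3

N atoms: 1; O atoms: 2.
Lipinski HBA = 1 + 2 = 3.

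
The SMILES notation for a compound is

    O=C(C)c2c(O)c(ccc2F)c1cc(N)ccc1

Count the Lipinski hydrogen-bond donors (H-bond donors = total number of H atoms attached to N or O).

3

Donors: find every N or O and count the H atoms it carries.
  atom 1 (O): bond orders sum to 2 → 0 H
  atom 6 (O): bond orders sum to 1 → 1 H
  atom 15 (N): bond orders sum to 1 → 2 H
Lipinski HBD = 3.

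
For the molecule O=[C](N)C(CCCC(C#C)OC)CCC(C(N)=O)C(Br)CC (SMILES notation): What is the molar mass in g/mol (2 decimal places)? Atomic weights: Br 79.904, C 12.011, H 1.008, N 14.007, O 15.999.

First, the molecular formula is C16H27BrN2O3 (counting implicit H from valence).
  Br: 1 × 79.904 = 79.904
  C: 16 × 12.011 = 192.176
  H: 27 × 1.008 = 27.216
  N: 2 × 14.007 = 28.014
  O: 3 × 15.999 = 47.997
Sum: 1×79.904 + 16×12.011 + 27×1.008 + 2×14.007 + 3×15.999 = 375.307 → 375.31 g/mol.

375.31 g/mol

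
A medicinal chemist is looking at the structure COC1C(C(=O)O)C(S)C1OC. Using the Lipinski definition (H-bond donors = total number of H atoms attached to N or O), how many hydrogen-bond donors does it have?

1

Donors: find every N or O and count the H atoms it carries.
  atom 2 (O): bond orders sum to 2 → 0 H
  atom 6 (O): bond orders sum to 2 → 0 H
  atom 7 (O): bond orders sum to 1 → 1 H
  atom 11 (O): bond orders sum to 2 → 0 H
Lipinski HBD = 1.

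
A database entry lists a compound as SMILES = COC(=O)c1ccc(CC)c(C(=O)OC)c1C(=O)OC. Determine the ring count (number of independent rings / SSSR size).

In SMILES, each pair of matching ring-closure digits denotes one ring-closing bond; the number of such bonds equals the number of independent rings.
Ring-closure bonds here: 1.

1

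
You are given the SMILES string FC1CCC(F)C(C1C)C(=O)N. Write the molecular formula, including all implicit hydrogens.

C8H13F2NO

Walk through each heavy atom and fill implicit hydrogens from standard valence (C 4, N 3, O 2, S 2, halogen 1):
  atom 1: F (halogen, monovalent) → 0 H
  atom 2: C, bond orders sum to 3 (valence 4) → 1 H
  atom 3: C, bond orders sum to 2 (valence 4) → 2 H
  atom 4: C, bond orders sum to 2 (valence 4) → 2 H
  atom 5: C, bond orders sum to 3 (valence 4) → 1 H
  atom 6: F (halogen, monovalent) → 0 H
  atom 7: C, bond orders sum to 3 (valence 4) → 1 H
  atom 8: C, bond orders sum to 3 (valence 4) → 1 H
  atom 9: C, bond orders sum to 1 (valence 4) → 3 H
  atom 10: C, bond orders sum to 4 (valence 4) → 0 H
  atom 11: O, bond orders sum to 2 (valence 2) → 0 H
  atom 12: N, bond orders sum to 1 (valence 3) → 2 H
Totals → C:8, H:13, F:2, N:1, O:1.
In Hill order: C8H13F2NO.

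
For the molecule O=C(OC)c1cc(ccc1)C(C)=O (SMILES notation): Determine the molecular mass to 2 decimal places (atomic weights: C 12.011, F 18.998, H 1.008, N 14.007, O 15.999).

178.19 g/mol

First, the molecular formula is C10H10O3 (counting implicit H from valence).
  C: 10 × 12.011 = 120.110
  H: 10 × 1.008 = 10.080
  O: 3 × 15.999 = 47.997
Sum: 10×12.011 + 10×1.008 + 3×15.999 = 178.187 → 178.19 g/mol.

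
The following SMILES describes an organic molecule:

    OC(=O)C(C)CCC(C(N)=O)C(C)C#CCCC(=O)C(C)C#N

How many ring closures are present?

In SMILES, each pair of matching ring-closure digits denotes one ring-closing bond; the number of such bonds equals the number of independent rings.
Ring-closure bonds here: 0.

0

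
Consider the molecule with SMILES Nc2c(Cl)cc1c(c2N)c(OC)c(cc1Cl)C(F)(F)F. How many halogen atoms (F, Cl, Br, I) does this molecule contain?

Halogen atoms appear at heavy-atom positions 4, 16, 18, 19, 20 (2×Cl, 3×F).
Other groups present: 1 ether, 2 primary amine.
Halogen count: 5.

5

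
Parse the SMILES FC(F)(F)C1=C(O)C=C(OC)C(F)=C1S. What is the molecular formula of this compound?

Walk through each heavy atom and fill implicit hydrogens from standard valence (C 4, N 3, O 2, S 2, halogen 1):
  atom 1: F (halogen, monovalent) → 0 H
  atom 2: C, bond orders sum to 4 (valence 4) → 0 H
  atom 3: F (halogen, monovalent) → 0 H
  atom 4: F (halogen, monovalent) → 0 H
  atom 5: C, bond orders sum to 4 (valence 4) → 0 H
  atom 6: C, bond orders sum to 4 (valence 4) → 0 H
  atom 7: O, bond orders sum to 1 (valence 2) → 1 H
  atom 8: C, bond orders sum to 3 (valence 4) → 1 H
  atom 9: C, bond orders sum to 4 (valence 4) → 0 H
  atom 10: O, bond orders sum to 2 (valence 2) → 0 H
  atom 11: C, bond orders sum to 1 (valence 4) → 3 H
  atom 12: C, bond orders sum to 4 (valence 4) → 0 H
  atom 13: F (halogen, monovalent) → 0 H
  atom 14: C, bond orders sum to 4 (valence 4) → 0 H
  atom 15: S, bond orders sum to 1 (valence 2) → 1 H
Totals → C:8, H:6, F:4, O:2, S:1.

C8H6F4O2S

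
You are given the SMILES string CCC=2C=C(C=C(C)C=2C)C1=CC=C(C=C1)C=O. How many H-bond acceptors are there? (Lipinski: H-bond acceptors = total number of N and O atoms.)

N atoms: 0; O atoms: 1.
Lipinski HBA = 0 + 1 = 1.

1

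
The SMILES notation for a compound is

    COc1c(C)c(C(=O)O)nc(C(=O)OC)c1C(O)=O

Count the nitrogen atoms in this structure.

1

Scan the SMILES for N atoms (remember two-letter symbols like Cl and Br are single atoms).
Nitrogen count: 1.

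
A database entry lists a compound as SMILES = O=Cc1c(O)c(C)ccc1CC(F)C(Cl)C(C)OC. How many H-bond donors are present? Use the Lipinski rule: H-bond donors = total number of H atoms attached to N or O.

1

Donors: find every N or O and count the H atoms it carries.
  atom 1 (O): bond orders sum to 2 → 0 H
  atom 5 (O): bond orders sum to 1 → 1 H
  atom 18 (O): bond orders sum to 2 → 0 H
Lipinski HBD = 1.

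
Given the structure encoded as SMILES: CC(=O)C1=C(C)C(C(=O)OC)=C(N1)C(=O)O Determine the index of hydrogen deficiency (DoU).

Degree of unsaturation = (number of rings) + (number of π bonds).
Ring closures in the SMILES: 1.
π bonds: 5 double bonds (each 1 DoU) → 5 DoU from unsaturation.
Total DoU = 1 + 5 = 6.

6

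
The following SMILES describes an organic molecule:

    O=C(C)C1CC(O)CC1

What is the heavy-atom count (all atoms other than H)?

Every atom symbol written in the SMILES (organic subset) is one heavy atom; implicit H are not written.
Heavy atoms by element → C:7, O:2.
Total: 9.

9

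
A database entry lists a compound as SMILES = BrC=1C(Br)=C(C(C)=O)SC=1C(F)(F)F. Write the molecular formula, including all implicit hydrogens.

C7H3Br2F3OS

Walk through each heavy atom and fill implicit hydrogens from standard valence (C 4, N 3, O 2, S 2, halogen 1):
  atom 1: Br (halogen, monovalent) → 0 H
  atom 2: C, bond orders sum to 4 (valence 4) → 0 H
  atom 3: C, bond orders sum to 4 (valence 4) → 0 H
  atom 4: Br (halogen, monovalent) → 0 H
  atom 5: C, bond orders sum to 4 (valence 4) → 0 H
  atom 6: C, bond orders sum to 4 (valence 4) → 0 H
  atom 7: C, bond orders sum to 1 (valence 4) → 3 H
  atom 8: O, bond orders sum to 2 (valence 2) → 0 H
  atom 9: S, bond orders sum to 2 (valence 2) → 0 H
  atom 10: C, bond orders sum to 4 (valence 4) → 0 H
  atom 11: C, bond orders sum to 4 (valence 4) → 0 H
  atom 12: F (halogen, monovalent) → 0 H
  atom 13: F (halogen, monovalent) → 0 H
  atom 14: F (halogen, monovalent) → 0 H
Totals → C:7, H:3, Br:2, F:3, O:1, S:1.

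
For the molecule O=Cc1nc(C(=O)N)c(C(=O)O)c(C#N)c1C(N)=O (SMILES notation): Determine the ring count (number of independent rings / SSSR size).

1

In SMILES, each pair of matching ring-closure digits denotes one ring-closing bond; the number of such bonds equals the number of independent rings.
Ring-closure bonds here: 1.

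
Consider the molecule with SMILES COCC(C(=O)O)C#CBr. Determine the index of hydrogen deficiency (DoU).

Molecular formula: C6H7BrO3.
DoU = (2C + 2 + N − H − X) / 2, where X is the halogen count and O/S are ignored.
    = (2·6 + 2 + 0 − 7 − 1) / 2 = 6 / 2 = 3.

3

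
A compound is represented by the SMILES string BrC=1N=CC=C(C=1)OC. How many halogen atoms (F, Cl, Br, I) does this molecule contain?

1

Halogen atoms appear at heavy-atom position 1 (1×Br).
Other groups present: 1 ether.
Halogen count: 1.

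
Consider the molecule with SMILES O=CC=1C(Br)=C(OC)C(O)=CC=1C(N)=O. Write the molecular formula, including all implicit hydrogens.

Walk through each heavy atom and fill implicit hydrogens from standard valence (C 4, N 3, O 2, S 2, halogen 1):
  atom 1: O, bond orders sum to 2 (valence 2) → 0 H
  atom 2: C, bond orders sum to 3 (valence 4) → 1 H
  atom 3: C, bond orders sum to 4 (valence 4) → 0 H
  atom 4: C, bond orders sum to 4 (valence 4) → 0 H
  atom 5: Br (halogen, monovalent) → 0 H
  atom 6: C, bond orders sum to 4 (valence 4) → 0 H
  atom 7: O, bond orders sum to 2 (valence 2) → 0 H
  atom 8: C, bond orders sum to 1 (valence 4) → 3 H
  atom 9: C, bond orders sum to 4 (valence 4) → 0 H
  atom 10: O, bond orders sum to 1 (valence 2) → 1 H
  atom 11: C, bond orders sum to 3 (valence 4) → 1 H
  atom 12: C, bond orders sum to 4 (valence 4) → 0 H
  atom 13: C, bond orders sum to 4 (valence 4) → 0 H
  atom 14: N, bond orders sum to 1 (valence 3) → 2 H
  atom 15: O, bond orders sum to 2 (valence 2) → 0 H
Totals → C:9, H:8, Br:1, N:1, O:4.

C9H8BrNO4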